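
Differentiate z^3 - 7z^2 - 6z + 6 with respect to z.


Apply the power rule term by term:
  d/dz(z^3) = 3z^2
  d/dz(-7z^2) = -14z
  d/dz(-6z) = -6
  d/dz(6) = 0
p'(z) = 3z^2 - 14z - 6


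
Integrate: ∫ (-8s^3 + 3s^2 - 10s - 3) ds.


Reverse power rule on each term:
  ∫ -8s^3 ds = -2s^4
  ∫ 3s^2 ds = s^3
  ∫ -10s ds = -5s^2
  ∫ -3 ds = -3s
F(s) = -2s^4 + s^3 - 5s^2 - 3s + C


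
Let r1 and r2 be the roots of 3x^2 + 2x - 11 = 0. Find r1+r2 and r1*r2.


For ax^2+bx+c=0: sum = -b/a, product = c/a.
a=3, b=2, c=-11
Sum = -(2)/3 = -2/3
Product = (-11)/3 = -11/3


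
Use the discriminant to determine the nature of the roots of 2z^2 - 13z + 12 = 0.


D = b^2 - 4ac = (-13)^2 - 4(2)(12) = 169 - 96 = 73
Since D > 0: two distinct irrational roots


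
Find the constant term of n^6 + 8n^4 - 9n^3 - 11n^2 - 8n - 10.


Read off the constant term: -10


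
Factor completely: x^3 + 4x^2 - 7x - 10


Try integer roots (divisors of -10). x=-1: p(-1)=0.
Divide out (x + 1): quotient is x^2 + 3x - 10.
Factor the quadratic: (x - 2)(x + 5)
Result: (x + 1)(x - 2)(x + 5)


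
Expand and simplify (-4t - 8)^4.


Expand (-4t - 8)^4 by repeated multiplication:
  (-4t - 8)^2 = 16t^2 + 64t + 64
  (-4t - 8)^3 = -64t^3 - 384t^2 - 768t - 512
= 256t^4 + 2048t^3 + 6144t^2 + 8192t + 4096


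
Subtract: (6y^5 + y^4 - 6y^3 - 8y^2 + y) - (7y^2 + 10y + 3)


Distribute the minus sign:
  (6y^5 + y^4 - 6y^3 - 8y^2 + y)
- (7y^2 + 10y + 3)
Negate second polynomial: -7y^2 - 10y - 3
Add: 6y^5 + y^4 - 6y^3 - 15y^2 - 9y - 3


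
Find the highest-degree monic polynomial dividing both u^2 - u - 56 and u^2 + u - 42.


Factor each:
  u^2 - u - 56 = (u + 7)(u - 8)
  u^2 + u - 42 = (u + 7)(u - 6)
Common monic factor: u + 7


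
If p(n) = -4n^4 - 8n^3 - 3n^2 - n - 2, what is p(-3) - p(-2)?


p(-3) = -134
p(-2) = -12
p(-3) - p(-2) = -134 + 12 = -122


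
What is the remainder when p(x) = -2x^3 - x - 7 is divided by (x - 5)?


By the Remainder Theorem, the remainder equals p(5):
  -2*(5)^3 = -250
  0*(5)^2 = 0
  -1*(5)^1 = -5
  constant: -7
Sum: -250 + 0 - 5 - 7 = -262


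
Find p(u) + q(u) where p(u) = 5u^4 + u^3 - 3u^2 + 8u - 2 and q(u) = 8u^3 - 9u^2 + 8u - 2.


Align terms by degree and add:
  5u^4 + u^3 - 3u^2 + 8u - 2
+ 8u^3 - 9u^2 + 8u - 2
= 5u^4 + 9u^3 - 12u^2 + 16u - 4


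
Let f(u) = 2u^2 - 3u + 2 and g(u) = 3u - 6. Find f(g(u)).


Substitute g(u) into f:
f(g(u)) = 2*(3u - 6)^2 + (-3)*(3u - 6) + 2
(3u - 6)^2 = 9u^2 - 36u + 36
Expand and combine: 18u^2 - 81u + 92


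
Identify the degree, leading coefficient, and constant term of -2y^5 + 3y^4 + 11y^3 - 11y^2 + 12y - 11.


Highest power of y is 5, with coefficient -2. Constant term is -11.
Degree = 5, leading coefficient = -2, constant term = -11


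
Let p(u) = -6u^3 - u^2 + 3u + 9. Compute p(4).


Using direct substitution:
  -6 * (4)^3 = -384
  -1 * (4)^2 = -16
  3 * (4)^1 = 12
  constant: 9
Sum = -384 - 16 + 12 + 9 = -379


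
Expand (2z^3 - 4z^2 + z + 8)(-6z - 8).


Distribute each term of the first polynomial:
  (2z^3)(-6z - 8) = -12z^4 - 16z^3
  (-4z^2)(-6z - 8) = 24z^3 + 32z^2
  (z)(-6z - 8) = -6z^2 - 8z
  (8)(-6z - 8) = -48z - 64
Sum: -12z^4 + 8z^3 + 26z^2 - 56z - 64


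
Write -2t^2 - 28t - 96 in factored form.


Roots satisfy r1 + r2 = -b/a = -14 and r1*r2 = c/a = 48.
So r1 = -8, r2 = -6.
-2t^2 - 28t - 96 = -2(t - r1)(t - r2) = -2(t + 8)(t + 6)


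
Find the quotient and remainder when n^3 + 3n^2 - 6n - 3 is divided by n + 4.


(n^3 + 3n^2 - 6n - 3) / (n + 4)
Step 1: n^2 * (n + 4) = n^3 + 4n^2; subtract.
Step 2: -n * (n + 4) = -n^2 - 4n; subtract.
Step 3: -2 * (n + 4) = -2n - 8; subtract.
Quotient: n^2 - n - 2, Remainder: 5


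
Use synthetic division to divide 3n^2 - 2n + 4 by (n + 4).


Synthetic division with c = -4. Coefficients: 3, -2, 4
Bring down 3.
  3 * -4 = -12; -12 - 2 = -14
  -14 * -4 = 56; 56 + 4 = 60
Quotient: 3n - 14, Remainder: 60


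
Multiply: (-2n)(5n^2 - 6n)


Distribute each term of the first polynomial:
  (-2n)(5n^2 - 6n) = -10n^3 + 12n^2
Sum: -10n^3 + 12n^2


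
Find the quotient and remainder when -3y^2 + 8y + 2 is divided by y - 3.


(-3y^2 + 8y + 2) / (y - 3)
Step 1: -3y * (y - 3) = -3y^2 + 9y; subtract.
Step 2: -1 * (y - 3) = -y + 3; subtract.
Quotient: -3y - 1, Remainder: -1


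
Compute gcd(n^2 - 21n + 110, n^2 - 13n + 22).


Factor each:
  n^2 - 21n + 110 = (n - 11)(n - 10)
  n^2 - 13n + 22 = (n - 11)(n - 2)
Common monic factor: n - 11


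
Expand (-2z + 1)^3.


Expand (-2z + 1)^3 by repeated multiplication:
  (-2z + 1)^2 = 4z^2 - 4z + 1
= -8z^3 + 12z^2 - 6z + 1


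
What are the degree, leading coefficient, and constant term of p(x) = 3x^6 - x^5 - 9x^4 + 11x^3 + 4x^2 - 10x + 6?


Highest power of x is 6, with coefficient 3. Constant term is 6.
Degree = 6, leading coefficient = 3, constant term = 6


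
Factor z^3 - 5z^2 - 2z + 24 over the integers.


Try integer roots (divisors of 24). z=3: p(3)=0.
Divide out (z - 3): quotient is z^2 - 2z - 8.
Factor the quadratic: (z - 4)(z + 2)
Result: (z - 3)(z - 4)(z + 2)


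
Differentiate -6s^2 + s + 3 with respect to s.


Apply the power rule term by term:
  d/ds(-6s^2) = -12s
  d/ds(s) = 1
  d/ds(3) = 0
p'(s) = -12s + 1


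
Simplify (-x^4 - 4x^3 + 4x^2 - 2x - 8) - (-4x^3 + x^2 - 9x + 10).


Distribute the minus sign:
  (-x^4 - 4x^3 + 4x^2 - 2x - 8)
- (-4x^3 + x^2 - 9x + 10)
Negate second polynomial: 4x^3 - x^2 + 9x - 10
Add: -x^4 + 3x^2 + 7x - 18


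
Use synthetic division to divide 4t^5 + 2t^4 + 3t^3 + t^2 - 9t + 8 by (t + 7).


Synthetic division with c = -7. Coefficients: 4, 2, 3, 1, -9, 8
Bring down 4.
  4 * -7 = -28; -28 + 2 = -26
  -26 * -7 = 182; 182 + 3 = 185
  185 * -7 = -1295; -1295 + 1 = -1294
  -1294 * -7 = 9058; 9058 - 9 = 9049
  9049 * -7 = -63343; -63343 + 8 = -63335
Quotient: 4t^4 - 26t^3 + 185t^2 - 1294t + 9049, Remainder: -63335


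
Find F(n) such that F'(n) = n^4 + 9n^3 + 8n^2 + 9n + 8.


Reverse power rule on each term:
  ∫ n^4 dn = (1/5)n^5
  ∫ 9n^3 dn = (9/4)n^4
  ∫ 8n^2 dn = (8/3)n^3
  ∫ 9n dn = (9/2)n^2
  ∫ 8 dn = 8n
F(n) = (1/5)n^5 + (9/4)n^4 + (8/3)n^3 + (9/2)n^2 + 8n + C


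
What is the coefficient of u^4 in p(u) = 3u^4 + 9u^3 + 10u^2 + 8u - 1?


Read off the coefficient of u^4: 3


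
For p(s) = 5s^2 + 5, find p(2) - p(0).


p(2) = 25
p(0) = 5
p(2) - p(0) = 25 - 5 = 20


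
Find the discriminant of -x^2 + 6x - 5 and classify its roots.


D = b^2 - 4ac = (6)^2 - 4(-1)(-5) = 36 - 20 = 16
Since D > 0: two distinct rational roots


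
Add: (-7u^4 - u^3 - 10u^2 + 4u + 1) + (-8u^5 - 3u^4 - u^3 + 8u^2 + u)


Align terms by degree and add:
  -7u^4 - u^3 - 10u^2 + 4u + 1
  -8u^5 - 3u^4 - u^3 + 8u^2 + u
= -8u^5 - 10u^4 - 2u^3 - 2u^2 + 5u + 1


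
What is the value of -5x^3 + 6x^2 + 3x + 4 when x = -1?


Using direct substitution:
  -5 * (-1)^3 = 5
  6 * (-1)^2 = 6
  3 * (-1)^1 = -3
  constant: 4
Sum = 5 + 6 - 3 + 4 = 12


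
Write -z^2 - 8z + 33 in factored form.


Roots satisfy r1 + r2 = -b/a = -8 and r1*r2 = c/a = -33.
So r1 = -11, r2 = 3.
-z^2 - 8z + 33 = -(z - r1)(z - r2) = -(z + 11)(z - 3)


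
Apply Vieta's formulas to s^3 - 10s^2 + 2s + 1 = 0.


Monic cubic s^3+bs^2+cs+d=0: sum=-b, pairwise sum=c, product=-d.
b=-10, c=2, d=1
r1+r2+r3 = 10
r1r2+r1r3+r2r3 = 2
r1r2r3 = -1


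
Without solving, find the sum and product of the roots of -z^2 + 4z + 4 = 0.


For az^2+bz+c=0: sum = -b/a, product = c/a.
a=-1, b=4, c=4
Sum = -(4)/-1 = 4
Product = (4)/-1 = -4


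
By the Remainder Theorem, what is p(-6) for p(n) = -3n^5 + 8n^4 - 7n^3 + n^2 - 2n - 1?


By the Remainder Theorem, the remainder equals p(-6):
  -3*(-6)^5 = 23328
  8*(-6)^4 = 10368
  -7*(-6)^3 = 1512
  1*(-6)^2 = 36
  -2*(-6)^1 = 12
  constant: -1
Sum: 23328 + 10368 + 1512 + 36 + 12 - 1 = 35255


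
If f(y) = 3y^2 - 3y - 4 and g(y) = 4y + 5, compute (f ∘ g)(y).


Substitute g(y) into f:
f(g(y)) = 3*(4y + 5)^2 + (-3)*(4y + 5) + (-4)
(4y + 5)^2 = 16y^2 + 40y + 25
Expand and combine: 48y^2 + 108y + 56


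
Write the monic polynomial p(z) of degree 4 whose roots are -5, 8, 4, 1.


p(z) = (z + 5)(z - 8)(z - 4)(z - 1)
Expand: z^4 - 8z^3 - 21z^2 + 188z - 160


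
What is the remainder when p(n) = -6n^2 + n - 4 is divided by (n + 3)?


By the Remainder Theorem, the remainder equals p(-3):
  -6*(-3)^2 = -54
  1*(-3)^1 = -3
  constant: -4
Sum: -54 - 3 - 4 = -61


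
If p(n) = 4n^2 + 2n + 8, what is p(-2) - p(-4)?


p(-2) = 20
p(-4) = 64
p(-2) - p(-4) = 20 - 64 = -44


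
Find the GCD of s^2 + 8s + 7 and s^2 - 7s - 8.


Factor each:
  s^2 + 8s + 7 = (s + 1)(s + 7)
  s^2 - 7s - 8 = (s + 1)(s - 8)
Common monic factor: s + 1


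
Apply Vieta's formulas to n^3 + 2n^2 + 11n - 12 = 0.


Monic cubic n^3+bn^2+cn+d=0: sum=-b, pairwise sum=c, product=-d.
b=2, c=11, d=-12
r1+r2+r3 = -2
r1r2+r1r3+r2r3 = 11
r1r2r3 = 12


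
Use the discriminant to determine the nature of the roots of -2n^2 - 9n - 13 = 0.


D = b^2 - 4ac = (-9)^2 - 4(-2)(-13) = 81 - 104 = -23
Since D < 0: two complex conjugate roots (no real roots)


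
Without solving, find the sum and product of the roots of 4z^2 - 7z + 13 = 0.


For az^2+bz+c=0: sum = -b/a, product = c/a.
a=4, b=-7, c=13
Sum = -(-7)/4 = 7/4
Product = (13)/4 = 13/4


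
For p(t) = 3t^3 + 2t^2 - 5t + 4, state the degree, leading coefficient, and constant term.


Highest power of t is 3, with coefficient 3. Constant term is 4.
Degree = 3, leading coefficient = 3, constant term = 4


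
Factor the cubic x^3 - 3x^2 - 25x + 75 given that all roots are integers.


Try integer roots (divisors of 75). x=3: p(3)=0.
Divide out (x - 3): quotient is x^2 - 25.
Factor the quadratic: (x - 5)(x + 5)
Result: (x - 3)(x - 5)(x + 5)


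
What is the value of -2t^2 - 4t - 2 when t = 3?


Using direct substitution:
  -2 * (3)^2 = -18
  -4 * (3)^1 = -12
  constant: -2
Sum = -18 - 12 - 2 = -32


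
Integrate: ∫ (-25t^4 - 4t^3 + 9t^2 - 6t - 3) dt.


Reverse power rule on each term:
  ∫ -25t^4 dt = -5t^5
  ∫ -4t^3 dt = -t^4
  ∫ 9t^2 dt = 3t^3
  ∫ -6t dt = -3t^2
  ∫ -3 dt = -3t
F(t) = -5t^5 - t^4 + 3t^3 - 3t^2 - 3t + C


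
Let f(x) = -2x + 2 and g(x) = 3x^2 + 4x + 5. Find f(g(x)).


Substitute g(x) into f:
f(g(x)) = -2*(3x^2 + 4x + 5) + 2
Expand and combine: -6x^2 - 8x - 8


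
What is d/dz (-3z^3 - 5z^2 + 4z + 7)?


Apply the power rule term by term:
  d/dz(-3z^3) = -9z^2
  d/dz(-5z^2) = -10z
  d/dz(4z) = 4
  d/dz(7) = 0
p'(z) = -9z^2 - 10z + 4


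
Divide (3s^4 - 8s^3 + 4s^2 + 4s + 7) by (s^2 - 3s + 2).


(3s^4 - 8s^3 + 4s^2 + 4s + 7) / (s^2 - 3s + 2)
Step 1: 3s^2 * (s^2 - 3s + 2) = 3s^4 - 9s^3 + 6s^2; subtract.
Step 2: s * (s^2 - 3s + 2) = s^3 - 3s^2 + 2s; subtract.
Step 3: 1 * (s^2 - 3s + 2) = s^2 - 3s + 2; subtract.
Quotient: 3s^2 + s + 1, Remainder: 5s + 5


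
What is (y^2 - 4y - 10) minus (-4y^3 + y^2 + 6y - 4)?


Distribute the minus sign:
  (y^2 - 4y - 10)
- (-4y^3 + y^2 + 6y - 4)
Negate second polynomial: 4y^3 - y^2 - 6y + 4
Add: 4y^3 - 10y - 6


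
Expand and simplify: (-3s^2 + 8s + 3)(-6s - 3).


Distribute each term of the first polynomial:
  (-3s^2)(-6s - 3) = 18s^3 + 9s^2
  (8s)(-6s - 3) = -48s^2 - 24s
  (3)(-6s - 3) = -18s - 9
Sum: 18s^3 - 39s^2 - 42s - 9


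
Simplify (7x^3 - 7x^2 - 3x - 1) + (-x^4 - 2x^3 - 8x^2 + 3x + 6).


Align terms by degree and add:
  7x^3 - 7x^2 - 3x - 1
  -x^4 - 2x^3 - 8x^2 + 3x + 6
= -x^4 + 5x^3 - 15x^2 + 5


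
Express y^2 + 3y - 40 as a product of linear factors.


Roots satisfy r1 + r2 = -b/a = -3 and r1*r2 = c/a = -40.
So r1 = 5, r2 = -8.
y^2 + 3y - 40 = (y - r1)(y - r2) = (y - 5)(y + 8)


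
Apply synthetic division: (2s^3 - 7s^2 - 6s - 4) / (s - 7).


Synthetic division with c = 7. Coefficients: 2, -7, -6, -4
Bring down 2.
  2 * 7 = 14; 14 - 7 = 7
  7 * 7 = 49; 49 - 6 = 43
  43 * 7 = 301; 301 - 4 = 297
Quotient: 2s^2 + 7s + 43, Remainder: 297


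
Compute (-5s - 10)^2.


Expand (-5s - 10)^2 by repeated multiplication:
= 25s^2 + 100s + 100


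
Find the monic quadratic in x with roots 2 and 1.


p(x) = (x - 2)(x - 1)
Expand: x^2 - 3x + 2


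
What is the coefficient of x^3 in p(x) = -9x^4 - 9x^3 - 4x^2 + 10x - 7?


Read off the coefficient of x^3: -9


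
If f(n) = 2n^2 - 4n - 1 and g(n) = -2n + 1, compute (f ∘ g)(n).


Substitute g(n) into f:
f(g(n)) = 2*(-2n + 1)^2 + (-4)*(-2n + 1) + (-1)
(-2n + 1)^2 = 4n^2 - 4n + 1
Expand and combine: 8n^2 - 3


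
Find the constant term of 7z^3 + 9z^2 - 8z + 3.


Read off the constant term: 3


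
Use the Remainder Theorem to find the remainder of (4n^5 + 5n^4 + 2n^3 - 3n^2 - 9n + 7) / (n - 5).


By the Remainder Theorem, the remainder equals p(5):
  4*(5)^5 = 12500
  5*(5)^4 = 3125
  2*(5)^3 = 250
  -3*(5)^2 = -75
  -9*(5)^1 = -45
  constant: 7
Sum: 12500 + 3125 + 250 - 75 - 45 + 7 = 15762


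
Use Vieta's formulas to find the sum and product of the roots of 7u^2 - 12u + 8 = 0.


For au^2+bu+c=0: sum = -b/a, product = c/a.
a=7, b=-12, c=8
Sum = -(-12)/7 = 12/7
Product = (8)/7 = 8/7


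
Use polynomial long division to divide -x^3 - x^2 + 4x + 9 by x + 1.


(-x^3 - x^2 + 4x + 9) / (x + 1)
Step 1: -x^2 * (x + 1) = -x^3 - x^2; subtract.
Step 2: 0 * (x + 1) = 0; subtract.
Step 3: 4 * (x + 1) = 4x + 4; subtract.
Quotient: -x^2 + 4, Remainder: 5


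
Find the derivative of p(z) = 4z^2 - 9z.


Apply the power rule term by term:
  d/dz(4z^2) = 8z
  d/dz(-9z) = -9
p'(z) = 8z - 9


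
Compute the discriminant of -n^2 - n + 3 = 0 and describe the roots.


D = b^2 - 4ac = (-1)^2 - 4(-1)(3) = 1 + 12 = 13
Since D > 0: two distinct irrational roots


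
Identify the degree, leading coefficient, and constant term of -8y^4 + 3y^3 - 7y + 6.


Highest power of y is 4, with coefficient -8. Constant term is 6.
Degree = 4, leading coefficient = -8, constant term = 6


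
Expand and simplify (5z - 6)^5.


Expand (5z - 6)^5 by repeated multiplication:
  (5z - 6)^2 = 25z^2 - 60z + 36
  (5z - 6)^3 = 125z^3 - 450z^2 + 540z - 216
  (5z - 6)^4 = 625z^4 - 3000z^3 + 5400z^2 - 4320z + 1296
= 3125z^5 - 18750z^4 + 45000z^3 - 54000z^2 + 32400z - 7776


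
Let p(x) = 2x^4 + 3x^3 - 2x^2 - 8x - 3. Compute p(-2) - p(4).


p(-2) = 13
p(4) = 637
p(-2) - p(4) = 13 - 637 = -624


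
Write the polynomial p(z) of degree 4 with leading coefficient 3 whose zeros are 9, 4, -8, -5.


p(z) = 3(z - 9)(z - 4)(z + 8)(z + 5)
Expand: 3z^4 - 279z^2 - 156z + 4320


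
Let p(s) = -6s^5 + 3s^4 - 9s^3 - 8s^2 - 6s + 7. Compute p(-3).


Using direct substitution:
  -6 * (-3)^5 = 1458
  3 * (-3)^4 = 243
  -9 * (-3)^3 = 243
  -8 * (-3)^2 = -72
  -6 * (-3)^1 = 18
  constant: 7
Sum = 1458 + 243 + 243 - 72 + 18 + 7 = 1897


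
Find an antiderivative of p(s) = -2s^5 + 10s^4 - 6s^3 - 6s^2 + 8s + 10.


Reverse power rule on each term:
  ∫ -2s^5 ds = -(1/3)s^6
  ∫ 10s^4 ds = 2s^5
  ∫ -6s^3 ds = -(3/2)s^4
  ∫ -6s^2 ds = -2s^3
  ∫ 8s ds = 4s^2
  ∫ 10 ds = 10s
F(s) = -(1/3)s^6 + 2s^5 - (3/2)s^4 - 2s^3 + 4s^2 + 10s + C


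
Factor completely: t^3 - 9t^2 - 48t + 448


Try integer roots (divisors of 448). t=8: p(8)=0.
Divide out (t - 8): quotient is t^2 - t - 56.
Factor the quadratic: (t - 8)(t + 7)
Result: (t - 8)(t - 8)(t + 7)


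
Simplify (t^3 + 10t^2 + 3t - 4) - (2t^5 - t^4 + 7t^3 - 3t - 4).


Distribute the minus sign:
  (t^3 + 10t^2 + 3t - 4)
- (2t^5 - t^4 + 7t^3 - 3t - 4)
Negate second polynomial: -2t^5 + t^4 - 7t^3 + 3t + 4
Add: -2t^5 + t^4 - 6t^3 + 10t^2 + 6t


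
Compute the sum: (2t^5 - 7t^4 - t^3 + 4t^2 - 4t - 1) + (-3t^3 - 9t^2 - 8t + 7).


Align terms by degree and add:
  2t^5 - 7t^4 - t^3 + 4t^2 - 4t - 1
  -3t^3 - 9t^2 - 8t + 7
= 2t^5 - 7t^4 - 4t^3 - 5t^2 - 12t + 6


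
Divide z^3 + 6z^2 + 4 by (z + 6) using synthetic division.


Synthetic division with c = -6. Coefficients: 1, 6, 0, 4
Bring down 1.
  1 * -6 = -6; -6 + 6 = 0
  0 * -6 = 0; 0 + 0 = 0
  0 * -6 = 0; 0 + 4 = 4
Quotient: z^2, Remainder: 4


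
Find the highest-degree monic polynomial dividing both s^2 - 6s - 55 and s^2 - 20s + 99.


Factor each:
  s^2 - 6s - 55 = (s - 11)(s + 5)
  s^2 - 20s + 99 = (s - 11)(s - 9)
Common monic factor: s - 11


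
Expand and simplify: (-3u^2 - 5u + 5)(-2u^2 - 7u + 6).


Distribute each term of the first polynomial:
  (-3u^2)(-2u^2 - 7u + 6) = 6u^4 + 21u^3 - 18u^2
  (-5u)(-2u^2 - 7u + 6) = 10u^3 + 35u^2 - 30u
  (5)(-2u^2 - 7u + 6) = -10u^2 - 35u + 30
Sum: 6u^4 + 31u^3 + 7u^2 - 65u + 30


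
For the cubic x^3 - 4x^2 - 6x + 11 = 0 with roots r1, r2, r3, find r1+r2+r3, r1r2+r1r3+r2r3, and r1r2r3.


Monic cubic x^3+bx^2+cx+d=0: sum=-b, pairwise sum=c, product=-d.
b=-4, c=-6, d=11
r1+r2+r3 = 4
r1r2+r1r3+r2r3 = -6
r1r2r3 = -11


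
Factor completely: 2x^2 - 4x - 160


Roots satisfy r1 + r2 = -b/a = 2 and r1*r2 = c/a = -80.
So r1 = -8, r2 = 10.
2x^2 - 4x - 160 = 2(x - r1)(x - r2) = 2(x + 8)(x - 10)


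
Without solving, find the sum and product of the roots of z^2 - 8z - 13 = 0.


For az^2+bz+c=0: sum = -b/a, product = c/a.
a=1, b=-8, c=-13
Sum = -(-8)/1 = 8
Product = (-13)/1 = -13


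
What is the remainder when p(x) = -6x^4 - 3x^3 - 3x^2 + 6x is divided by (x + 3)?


By the Remainder Theorem, the remainder equals p(-3):
  -6*(-3)^4 = -486
  -3*(-3)^3 = 81
  -3*(-3)^2 = -27
  6*(-3)^1 = -18
  constant: 0
Sum: -486 + 81 - 27 - 18 + 0 = -450


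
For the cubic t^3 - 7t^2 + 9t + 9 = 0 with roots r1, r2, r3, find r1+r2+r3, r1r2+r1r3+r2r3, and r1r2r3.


Monic cubic t^3+bt^2+ct+d=0: sum=-b, pairwise sum=c, product=-d.
b=-7, c=9, d=9
r1+r2+r3 = 7
r1r2+r1r3+r2r3 = 9
r1r2r3 = -9


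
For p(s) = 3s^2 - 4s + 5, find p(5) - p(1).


p(5) = 60
p(1) = 4
p(5) - p(1) = 60 - 4 = 56


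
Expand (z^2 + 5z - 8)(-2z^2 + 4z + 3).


Distribute each term of the first polynomial:
  (z^2)(-2z^2 + 4z + 3) = -2z^4 + 4z^3 + 3z^2
  (5z)(-2z^2 + 4z + 3) = -10z^3 + 20z^2 + 15z
  (-8)(-2z^2 + 4z + 3) = 16z^2 - 32z - 24
Sum: -2z^4 - 6z^3 + 39z^2 - 17z - 24


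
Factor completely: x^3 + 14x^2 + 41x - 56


Try integer roots (divisors of -56). x=-7: p(-7)=0.
Divide out (x + 7): quotient is x^2 + 7x - 8.
Factor the quadratic: (x + 8)(x - 1)
Result: (x + 7)(x + 8)(x - 1)


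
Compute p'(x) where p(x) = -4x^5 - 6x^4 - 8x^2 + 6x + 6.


Apply the power rule term by term:
  d/dx(-4x^5) = -20x^4
  d/dx(-6x^4) = -24x^3
  d/dx(-8x^2) = -16x
  d/dx(6x) = 6
  d/dx(6) = 0
p'(x) = -20x^4 - 24x^3 - 16x + 6


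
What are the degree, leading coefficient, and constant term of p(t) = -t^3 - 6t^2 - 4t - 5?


Highest power of t is 3, with coefficient -1. Constant term is -5.
Degree = 3, leading coefficient = -1, constant term = -5


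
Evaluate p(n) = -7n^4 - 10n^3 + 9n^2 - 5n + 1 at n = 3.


Using direct substitution:
  -7 * (3)^4 = -567
  -10 * (3)^3 = -270
  9 * (3)^2 = 81
  -5 * (3)^1 = -15
  constant: 1
Sum = -567 - 270 + 81 - 15 + 1 = -770


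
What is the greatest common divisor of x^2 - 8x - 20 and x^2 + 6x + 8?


Factor each:
  x^2 - 8x - 20 = (x + 2)(x - 10)
  x^2 + 6x + 8 = (x + 2)(x + 4)
Common monic factor: x + 2


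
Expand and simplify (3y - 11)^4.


Expand (3y - 11)^4 by repeated multiplication:
  (3y - 11)^2 = 9y^2 - 66y + 121
  (3y - 11)^3 = 27y^3 - 297y^2 + 1089y - 1331
= 81y^4 - 1188y^3 + 6534y^2 - 15972y + 14641


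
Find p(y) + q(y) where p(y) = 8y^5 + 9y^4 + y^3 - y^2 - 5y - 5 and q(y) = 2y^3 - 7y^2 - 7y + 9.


Align terms by degree and add:
  8y^5 + 9y^4 + y^3 - y^2 - 5y - 5
+ 2y^3 - 7y^2 - 7y + 9
= 8y^5 + 9y^4 + 3y^3 - 8y^2 - 12y + 4


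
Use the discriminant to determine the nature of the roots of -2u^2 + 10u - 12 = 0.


D = b^2 - 4ac = (10)^2 - 4(-2)(-12) = 100 - 96 = 4
Since D > 0: two distinct rational roots


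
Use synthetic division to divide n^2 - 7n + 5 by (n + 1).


Synthetic division with c = -1. Coefficients: 1, -7, 5
Bring down 1.
  1 * -1 = -1; -1 - 7 = -8
  -8 * -1 = 8; 8 + 5 = 13
Quotient: n - 8, Remainder: 13


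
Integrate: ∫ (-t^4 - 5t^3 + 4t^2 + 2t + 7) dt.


Reverse power rule on each term:
  ∫ -t^4 dt = -(1/5)t^5
  ∫ -5t^3 dt = -(5/4)t^4
  ∫ 4t^2 dt = (4/3)t^3
  ∫ 2t dt = t^2
  ∫ 7 dt = 7t
F(t) = -(1/5)t^5 - (5/4)t^4 + (4/3)t^3 + t^2 + 7t + C


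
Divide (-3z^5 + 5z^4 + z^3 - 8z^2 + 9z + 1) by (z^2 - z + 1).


(-3z^5 + 5z^4 + z^3 - 8z^2 + 9z + 1) / (z^2 - z + 1)
Step 1: -3z^3 * (z^2 - z + 1) = -3z^5 + 3z^4 - 3z^3; subtract.
Step 2: 2z^2 * (z^2 - z + 1) = 2z^4 - 2z^3 + 2z^2; subtract.
Step 3: 6z * (z^2 - z + 1) = 6z^3 - 6z^2 + 6z; subtract.
Step 4: -4 * (z^2 - z + 1) = -4z^2 + 4z - 4; subtract.
Quotient: -3z^3 + 2z^2 + 6z - 4, Remainder: -z + 5


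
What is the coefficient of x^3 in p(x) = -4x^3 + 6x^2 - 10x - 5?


Read off the coefficient of x^3: -4


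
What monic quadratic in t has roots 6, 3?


p(t) = (t - 6)(t - 3)
Expand: t^2 - 9t + 18


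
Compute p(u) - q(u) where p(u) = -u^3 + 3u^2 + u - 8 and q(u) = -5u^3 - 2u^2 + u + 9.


Distribute the minus sign:
  (-u^3 + 3u^2 + u - 8)
- (-5u^3 - 2u^2 + u + 9)
Negate second polynomial: 5u^3 + 2u^2 - u - 9
Add: 4u^3 + 5u^2 - 17


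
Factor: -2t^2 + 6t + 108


Roots satisfy r1 + r2 = -b/a = 3 and r1*r2 = c/a = -54.
So r1 = 9, r2 = -6.
-2t^2 + 6t + 108 = -2(t - r1)(t - r2) = -2(t - 9)(t + 6)


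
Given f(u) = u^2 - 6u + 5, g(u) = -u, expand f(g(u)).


Substitute g(u) into f:
f(g(u)) = 1*(-u)^2 + (-6)*(-u) + 5
(-u)^2 = u^2
Expand and combine: u^2 + 6u + 5


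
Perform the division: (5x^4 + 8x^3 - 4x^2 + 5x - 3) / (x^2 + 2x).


(5x^4 + 8x^3 - 4x^2 + 5x - 3) / (x^2 + 2x)
Step 1: 5x^2 * (x^2 + 2x) = 5x^4 + 10x^3; subtract.
Step 2: -2x * (x^2 + 2x) = -2x^3 - 4x^2; subtract.
Step 3: 0 * (x^2 + 2x) = 0; subtract.
Quotient: 5x^2 - 2x, Remainder: 5x - 3


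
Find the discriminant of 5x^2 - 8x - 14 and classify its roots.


D = b^2 - 4ac = (-8)^2 - 4(5)(-14) = 64 + 280 = 344
Since D > 0: two distinct irrational roots


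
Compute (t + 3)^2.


Expand (t + 3)^2 by repeated multiplication:
= t^2 + 6t + 9


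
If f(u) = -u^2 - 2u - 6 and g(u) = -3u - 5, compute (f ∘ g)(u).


Substitute g(u) into f:
f(g(u)) = -1*(-3u - 5)^2 + (-2)*(-3u - 5) + (-6)
(-3u - 5)^2 = 9u^2 + 30u + 25
Expand and combine: -9u^2 - 24u - 21


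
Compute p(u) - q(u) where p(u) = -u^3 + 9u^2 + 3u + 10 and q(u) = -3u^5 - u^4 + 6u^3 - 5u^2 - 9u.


Distribute the minus sign:
  (-u^3 + 9u^2 + 3u + 10)
- (-3u^5 - u^4 + 6u^3 - 5u^2 - 9u)
Negate second polynomial: 3u^5 + u^4 - 6u^3 + 5u^2 + 9u
Add: 3u^5 + u^4 - 7u^3 + 14u^2 + 12u + 10


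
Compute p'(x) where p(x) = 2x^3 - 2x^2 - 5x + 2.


Apply the power rule term by term:
  d/dx(2x^3) = 6x^2
  d/dx(-2x^2) = -4x
  d/dx(-5x) = -5
  d/dx(2) = 0
p'(x) = 6x^2 - 4x - 5


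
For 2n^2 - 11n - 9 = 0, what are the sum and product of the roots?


For an^2+bn+c=0: sum = -b/a, product = c/a.
a=2, b=-11, c=-9
Sum = -(-11)/2 = 11/2
Product = (-9)/2 = -9/2


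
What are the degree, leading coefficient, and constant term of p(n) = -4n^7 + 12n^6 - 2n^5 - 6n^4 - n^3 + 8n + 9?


Highest power of n is 7, with coefficient -4. Constant term is 9.
Degree = 7, leading coefficient = -4, constant term = 9


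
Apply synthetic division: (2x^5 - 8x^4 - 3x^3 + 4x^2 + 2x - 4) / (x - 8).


Synthetic division with c = 8. Coefficients: 2, -8, -3, 4, 2, -4
Bring down 2.
  2 * 8 = 16; 16 - 8 = 8
  8 * 8 = 64; 64 - 3 = 61
  61 * 8 = 488; 488 + 4 = 492
  492 * 8 = 3936; 3936 + 2 = 3938
  3938 * 8 = 31504; 31504 - 4 = 31500
Quotient: 2x^4 + 8x^3 + 61x^2 + 492x + 3938, Remainder: 31500


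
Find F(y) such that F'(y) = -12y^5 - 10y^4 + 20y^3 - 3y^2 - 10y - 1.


Reverse power rule on each term:
  ∫ -12y^5 dy = -2y^6
  ∫ -10y^4 dy = -2y^5
  ∫ 20y^3 dy = 5y^4
  ∫ -3y^2 dy = -y^3
  ∫ -10y dy = -5y^2
  ∫ -1 dy = -y
F(y) = -2y^6 - 2y^5 + 5y^4 - y^3 - 5y^2 - y + C


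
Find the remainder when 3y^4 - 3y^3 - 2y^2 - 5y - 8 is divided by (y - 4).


By the Remainder Theorem, the remainder equals p(4):
  3*(4)^4 = 768
  -3*(4)^3 = -192
  -2*(4)^2 = -32
  -5*(4)^1 = -20
  constant: -8
Sum: 768 - 192 - 32 - 20 - 8 = 516


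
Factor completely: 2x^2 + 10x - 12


Roots satisfy r1 + r2 = -b/a = -5 and r1*r2 = c/a = -6.
So r1 = 1, r2 = -6.
2x^2 + 10x - 12 = 2(x - r1)(x - r2) = 2(x - 1)(x + 6)


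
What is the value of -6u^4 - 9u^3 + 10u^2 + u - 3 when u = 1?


Using direct substitution:
  -6 * (1)^4 = -6
  -9 * (1)^3 = -9
  10 * (1)^2 = 10
  1 * (1)^1 = 1
  constant: -3
Sum = -6 - 9 + 10 + 1 - 3 = -7


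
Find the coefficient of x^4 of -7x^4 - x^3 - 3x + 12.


Read off the coefficient of x^4: -7


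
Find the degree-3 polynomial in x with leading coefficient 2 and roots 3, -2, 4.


p(x) = 2(x - 3)(x + 2)(x - 4)
Expand: 2x^3 - 10x^2 - 4x + 48


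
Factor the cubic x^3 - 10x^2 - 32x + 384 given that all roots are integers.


Try integer roots (divisors of 384). x=8: p(8)=0.
Divide out (x - 8): quotient is x^2 - 2x - 48.
Factor the quadratic: (x - 8)(x + 6)
Result: (x - 8)(x - 8)(x + 6)


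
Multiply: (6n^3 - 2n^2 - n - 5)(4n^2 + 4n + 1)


Distribute each term of the first polynomial:
  (6n^3)(4n^2 + 4n + 1) = 24n^5 + 24n^4 + 6n^3
  (-2n^2)(4n^2 + 4n + 1) = -8n^4 - 8n^3 - 2n^2
  (-n)(4n^2 + 4n + 1) = -4n^3 - 4n^2 - n
  (-5)(4n^2 + 4n + 1) = -20n^2 - 20n - 5
Sum: 24n^5 + 16n^4 - 6n^3 - 26n^2 - 21n - 5


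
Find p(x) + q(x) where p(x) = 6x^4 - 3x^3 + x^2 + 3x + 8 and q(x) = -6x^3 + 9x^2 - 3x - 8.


Align terms by degree and add:
  6x^4 - 3x^3 + x^2 + 3x + 8
  -6x^3 + 9x^2 - 3x - 8
= 6x^4 - 9x^3 + 10x^2


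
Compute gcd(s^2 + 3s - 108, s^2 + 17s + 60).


Factor each:
  s^2 + 3s - 108 = (s + 12)(s - 9)
  s^2 + 17s + 60 = (s + 12)(s + 5)
Common monic factor: s + 12


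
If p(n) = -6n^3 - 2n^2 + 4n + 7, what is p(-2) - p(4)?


p(-2) = 39
p(4) = -393
p(-2) - p(4) = 39 + 393 = 432


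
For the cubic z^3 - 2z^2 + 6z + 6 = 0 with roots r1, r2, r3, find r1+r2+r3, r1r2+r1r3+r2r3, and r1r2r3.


Monic cubic z^3+bz^2+cz+d=0: sum=-b, pairwise sum=c, product=-d.
b=-2, c=6, d=6
r1+r2+r3 = 2
r1r2+r1r3+r2r3 = 6
r1r2r3 = -6


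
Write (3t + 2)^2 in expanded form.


Expand (3t + 2)^2 by repeated multiplication:
= 9t^2 + 12t + 4


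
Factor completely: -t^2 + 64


Roots satisfy r1 + r2 = -b/a = 0 and r1*r2 = c/a = -64.
So r1 = -8, r2 = 8.
-t^2 + 64 = -(t - r1)(t - r2) = -(t + 8)(t - 8)


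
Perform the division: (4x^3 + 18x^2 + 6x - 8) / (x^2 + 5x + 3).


(4x^3 + 18x^2 + 6x - 8) / (x^2 + 5x + 3)
Step 1: 4x * (x^2 + 5x + 3) = 4x^3 + 20x^2 + 12x; subtract.
Step 2: -2 * (x^2 + 5x + 3) = -2x^2 - 10x - 6; subtract.
Quotient: 4x - 2, Remainder: 4x - 2


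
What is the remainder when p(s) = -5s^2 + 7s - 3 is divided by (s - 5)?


By the Remainder Theorem, the remainder equals p(5):
  -5*(5)^2 = -125
  7*(5)^1 = 35
  constant: -3
Sum: -125 + 35 - 3 = -93


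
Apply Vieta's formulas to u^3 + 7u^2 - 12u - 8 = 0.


Monic cubic u^3+bu^2+cu+d=0: sum=-b, pairwise sum=c, product=-d.
b=7, c=-12, d=-8
r1+r2+r3 = -7
r1r2+r1r3+r2r3 = -12
r1r2r3 = 8


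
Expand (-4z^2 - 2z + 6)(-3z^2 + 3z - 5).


Distribute each term of the first polynomial:
  (-4z^2)(-3z^2 + 3z - 5) = 12z^4 - 12z^3 + 20z^2
  (-2z)(-3z^2 + 3z - 5) = 6z^3 - 6z^2 + 10z
  (6)(-3z^2 + 3z - 5) = -18z^2 + 18z - 30
Sum: 12z^4 - 6z^3 - 4z^2 + 28z - 30


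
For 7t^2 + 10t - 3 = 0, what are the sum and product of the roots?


For at^2+bt+c=0: sum = -b/a, product = c/a.
a=7, b=10, c=-3
Sum = -(10)/7 = -10/7
Product = (-3)/7 = -3/7


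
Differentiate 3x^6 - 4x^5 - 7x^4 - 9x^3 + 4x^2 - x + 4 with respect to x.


Apply the power rule term by term:
  d/dx(3x^6) = 18x^5
  d/dx(-4x^5) = -20x^4
  d/dx(-7x^4) = -28x^3
  d/dx(-9x^3) = -27x^2
  d/dx(4x^2) = 8x
  d/dx(-x) = -1
  d/dx(4) = 0
p'(x) = 18x^5 - 20x^4 - 28x^3 - 27x^2 + 8x - 1


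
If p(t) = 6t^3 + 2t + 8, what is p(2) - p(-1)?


p(2) = 60
p(-1) = 0
p(2) - p(-1) = 60 = 60


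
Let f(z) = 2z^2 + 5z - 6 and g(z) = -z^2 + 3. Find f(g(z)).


Substitute g(z) into f:
f(g(z)) = 2*(-z^2 + 3)^2 + 5*(-z^2 + 3) + (-6)
(-z^2 + 3)^2 = z^4 - 6z^2 + 9
Expand and combine: 2z^4 - 17z^2 + 27


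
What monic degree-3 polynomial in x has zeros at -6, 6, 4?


p(x) = (x + 6)(x - 6)(x - 4)
Expand: x^3 - 4x^2 - 36x + 144


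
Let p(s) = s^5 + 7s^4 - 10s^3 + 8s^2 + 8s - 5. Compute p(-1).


Using direct substitution:
  1 * (-1)^5 = -1
  7 * (-1)^4 = 7
  -10 * (-1)^3 = 10
  8 * (-1)^2 = 8
  8 * (-1)^1 = -8
  constant: -5
Sum = -1 + 7 + 10 + 8 - 8 - 5 = 11


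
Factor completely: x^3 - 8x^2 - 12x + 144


Try integer roots (divisors of 144). x=6: p(6)=0.
Divide out (x - 6): quotient is x^2 - 2x - 24.
Factor the quadratic: (x - 6)(x + 4)
Result: (x - 6)(x - 6)(x + 4)


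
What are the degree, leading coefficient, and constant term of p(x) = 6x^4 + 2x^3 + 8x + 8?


Highest power of x is 4, with coefficient 6. Constant term is 8.
Degree = 4, leading coefficient = 6, constant term = 8


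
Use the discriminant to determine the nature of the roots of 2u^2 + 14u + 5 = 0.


D = b^2 - 4ac = (14)^2 - 4(2)(5) = 196 - 40 = 156
Since D > 0: two distinct irrational roots


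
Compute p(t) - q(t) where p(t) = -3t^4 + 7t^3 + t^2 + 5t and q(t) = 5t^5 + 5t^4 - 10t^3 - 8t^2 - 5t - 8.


Distribute the minus sign:
  (-3t^4 + 7t^3 + t^2 + 5t)
- (5t^5 + 5t^4 - 10t^3 - 8t^2 - 5t - 8)
Negate second polynomial: -5t^5 - 5t^4 + 10t^3 + 8t^2 + 5t + 8
Add: -5t^5 - 8t^4 + 17t^3 + 9t^2 + 10t + 8


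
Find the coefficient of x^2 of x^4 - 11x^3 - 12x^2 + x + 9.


Read off the coefficient of x^2: -12


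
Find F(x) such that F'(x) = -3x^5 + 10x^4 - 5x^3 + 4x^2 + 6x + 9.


Reverse power rule on each term:
  ∫ -3x^5 dx = -(1/2)x^6
  ∫ 10x^4 dx = 2x^5
  ∫ -5x^3 dx = -(5/4)x^4
  ∫ 4x^2 dx = (4/3)x^3
  ∫ 6x dx = 3x^2
  ∫ 9 dx = 9x
F(x) = -(1/2)x^6 + 2x^5 - (5/4)x^4 + (4/3)x^3 + 3x^2 + 9x + C


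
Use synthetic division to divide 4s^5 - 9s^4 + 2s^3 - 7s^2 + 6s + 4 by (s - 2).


Synthetic division with c = 2. Coefficients: 4, -9, 2, -7, 6, 4
Bring down 4.
  4 * 2 = 8; 8 - 9 = -1
  -1 * 2 = -2; -2 + 2 = 0
  0 * 2 = 0; 0 - 7 = -7
  -7 * 2 = -14; -14 + 6 = -8
  -8 * 2 = -16; -16 + 4 = -12
Quotient: 4s^4 - s^3 - 7s - 8, Remainder: -12


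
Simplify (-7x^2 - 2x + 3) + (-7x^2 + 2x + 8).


Align terms by degree and add:
  -7x^2 - 2x + 3
  -7x^2 + 2x + 8
= -14x^2 + 11


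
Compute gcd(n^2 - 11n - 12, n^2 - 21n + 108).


Factor each:
  n^2 - 11n - 12 = (n - 12)(n + 1)
  n^2 - 21n + 108 = (n - 12)(n - 9)
Common monic factor: n - 12


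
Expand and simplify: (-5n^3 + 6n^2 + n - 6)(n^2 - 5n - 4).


Distribute each term of the first polynomial:
  (-5n^3)(n^2 - 5n - 4) = -5n^5 + 25n^4 + 20n^3
  (6n^2)(n^2 - 5n - 4) = 6n^4 - 30n^3 - 24n^2
  (n)(n^2 - 5n - 4) = n^3 - 5n^2 - 4n
  (-6)(n^2 - 5n - 4) = -6n^2 + 30n + 24
Sum: -5n^5 + 31n^4 - 9n^3 - 35n^2 + 26n + 24


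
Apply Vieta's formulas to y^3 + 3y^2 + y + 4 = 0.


Monic cubic y^3+by^2+cy+d=0: sum=-b, pairwise sum=c, product=-d.
b=3, c=1, d=4
r1+r2+r3 = -3
r1r2+r1r3+r2r3 = 1
r1r2r3 = -4


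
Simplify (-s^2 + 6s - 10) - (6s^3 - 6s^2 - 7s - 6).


Distribute the minus sign:
  (-s^2 + 6s - 10)
- (6s^3 - 6s^2 - 7s - 6)
Negate second polynomial: -6s^3 + 6s^2 + 7s + 6
Add: -6s^3 + 5s^2 + 13s - 4


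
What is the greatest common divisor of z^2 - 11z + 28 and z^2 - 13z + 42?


Factor each:
  z^2 - 11z + 28 = (z - 7)(z - 4)
  z^2 - 13z + 42 = (z - 7)(z - 6)
Common monic factor: z - 7


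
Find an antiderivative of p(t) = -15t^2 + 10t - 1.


Reverse power rule on each term:
  ∫ -15t^2 dt = -5t^3
  ∫ 10t dt = 5t^2
  ∫ -1 dt = -t
F(t) = -5t^3 + 5t^2 - t + C


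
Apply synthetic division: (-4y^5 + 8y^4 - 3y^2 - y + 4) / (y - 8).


Synthetic division with c = 8. Coefficients: -4, 8, 0, -3, -1, 4
Bring down -4.
  -4 * 8 = -32; -32 + 8 = -24
  -24 * 8 = -192; -192 + 0 = -192
  -192 * 8 = -1536; -1536 - 3 = -1539
  -1539 * 8 = -12312; -12312 - 1 = -12313
  -12313 * 8 = -98504; -98504 + 4 = -98500
Quotient: -4y^4 - 24y^3 - 192y^2 - 1539y - 12313, Remainder: -98500


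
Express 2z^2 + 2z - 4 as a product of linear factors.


Roots satisfy r1 + r2 = -b/a = -1 and r1*r2 = c/a = -2.
So r1 = -2, r2 = 1.
2z^2 + 2z - 4 = 2(z - r1)(z - r2) = 2(z + 2)(z - 1)


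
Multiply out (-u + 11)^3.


Expand (-u + 11)^3 by repeated multiplication:
  (-u + 11)^2 = u^2 - 22u + 121
= -u^3 + 33u^2 - 363u + 1331


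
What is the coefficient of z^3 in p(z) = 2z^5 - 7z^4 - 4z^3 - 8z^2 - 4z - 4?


Read off the coefficient of z^3: -4


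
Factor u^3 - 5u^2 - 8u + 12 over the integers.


Try integer roots (divisors of 12). u=6: p(6)=0.
Divide out (u - 6): quotient is u^2 + u - 2.
Factor the quadratic: (u + 2)(u - 1)
Result: (u - 6)(u + 2)(u - 1)


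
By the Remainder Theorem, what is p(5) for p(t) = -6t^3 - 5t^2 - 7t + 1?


By the Remainder Theorem, the remainder equals p(5):
  -6*(5)^3 = -750
  -5*(5)^2 = -125
  -7*(5)^1 = -35
  constant: 1
Sum: -750 - 125 - 35 + 1 = -909


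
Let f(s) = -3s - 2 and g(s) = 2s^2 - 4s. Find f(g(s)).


Substitute g(s) into f:
f(g(s)) = -3*(2s^2 - 4s) + (-2)
Expand and combine: -6s^2 + 12s - 2


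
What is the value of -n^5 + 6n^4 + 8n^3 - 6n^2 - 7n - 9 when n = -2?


Using direct substitution:
  -1 * (-2)^5 = 32
  6 * (-2)^4 = 96
  8 * (-2)^3 = -64
  -6 * (-2)^2 = -24
  -7 * (-2)^1 = 14
  constant: -9
Sum = 32 + 96 - 64 - 24 + 14 - 9 = 45


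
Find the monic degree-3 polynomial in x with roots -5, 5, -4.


p(x) = (x + 5)(x - 5)(x + 4)
Expand: x^3 + 4x^2 - 25x - 100


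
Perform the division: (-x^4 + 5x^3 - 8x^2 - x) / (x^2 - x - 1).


(-x^4 + 5x^3 - 8x^2 - x) / (x^2 - x - 1)
Step 1: -x^2 * (x^2 - x - 1) = -x^4 + x^3 + x^2; subtract.
Step 2: 4x * (x^2 - x - 1) = 4x^3 - 4x^2 - 4x; subtract.
Step 3: -5 * (x^2 - x - 1) = -5x^2 + 5x + 5; subtract.
Quotient: -x^2 + 4x - 5, Remainder: -2x - 5


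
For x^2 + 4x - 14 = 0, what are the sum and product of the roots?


For ax^2+bx+c=0: sum = -b/a, product = c/a.
a=1, b=4, c=-14
Sum = -(4)/1 = -4
Product = (-14)/1 = -14


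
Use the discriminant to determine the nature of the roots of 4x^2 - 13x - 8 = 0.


D = b^2 - 4ac = (-13)^2 - 4(4)(-8) = 169 + 128 = 297
Since D > 0: two distinct irrational roots


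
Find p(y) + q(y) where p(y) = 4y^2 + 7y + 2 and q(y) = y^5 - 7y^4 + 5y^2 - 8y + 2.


Align terms by degree and add:
  4y^2 + 7y + 2
+ y^5 - 7y^4 + 5y^2 - 8y + 2
= y^5 - 7y^4 + 9y^2 - y + 4


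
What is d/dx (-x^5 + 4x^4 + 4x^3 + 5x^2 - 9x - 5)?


Apply the power rule term by term:
  d/dx(-x^5) = -5x^4
  d/dx(4x^4) = 16x^3
  d/dx(4x^3) = 12x^2
  d/dx(5x^2) = 10x
  d/dx(-9x) = -9
  d/dx(-5) = 0
p'(x) = -5x^4 + 16x^3 + 12x^2 + 10x - 9


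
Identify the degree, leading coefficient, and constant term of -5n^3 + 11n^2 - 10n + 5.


Highest power of n is 3, with coefficient -5. Constant term is 5.
Degree = 3, leading coefficient = -5, constant term = 5


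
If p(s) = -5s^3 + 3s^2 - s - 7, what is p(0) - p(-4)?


p(0) = -7
p(-4) = 365
p(0) - p(-4) = -7 - 365 = -372


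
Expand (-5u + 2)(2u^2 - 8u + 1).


Distribute each term of the first polynomial:
  (-5u)(2u^2 - 8u + 1) = -10u^3 + 40u^2 - 5u
  (2)(2u^2 - 8u + 1) = 4u^2 - 16u + 2
Sum: -10u^3 + 44u^2 - 21u + 2


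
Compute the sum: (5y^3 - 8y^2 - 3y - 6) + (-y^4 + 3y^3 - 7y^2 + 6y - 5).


Align terms by degree and add:
  5y^3 - 8y^2 - 3y - 6
  -y^4 + 3y^3 - 7y^2 + 6y - 5
= -y^4 + 8y^3 - 15y^2 + 3y - 11


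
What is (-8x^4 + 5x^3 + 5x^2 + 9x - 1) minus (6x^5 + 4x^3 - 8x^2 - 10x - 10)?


Distribute the minus sign:
  (-8x^4 + 5x^3 + 5x^2 + 9x - 1)
- (6x^5 + 4x^3 - 8x^2 - 10x - 10)
Negate second polynomial: -6x^5 - 4x^3 + 8x^2 + 10x + 10
Add: -6x^5 - 8x^4 + x^3 + 13x^2 + 19x + 9


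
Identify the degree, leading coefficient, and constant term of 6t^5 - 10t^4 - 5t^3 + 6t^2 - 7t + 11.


Highest power of t is 5, with coefficient 6. Constant term is 11.
Degree = 5, leading coefficient = 6, constant term = 11


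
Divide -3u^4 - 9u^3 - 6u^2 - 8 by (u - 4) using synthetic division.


Synthetic division with c = 4. Coefficients: -3, -9, -6, 0, -8
Bring down -3.
  -3 * 4 = -12; -12 - 9 = -21
  -21 * 4 = -84; -84 - 6 = -90
  -90 * 4 = -360; -360 + 0 = -360
  -360 * 4 = -1440; -1440 - 8 = -1448
Quotient: -3u^3 - 21u^2 - 90u - 360, Remainder: -1448


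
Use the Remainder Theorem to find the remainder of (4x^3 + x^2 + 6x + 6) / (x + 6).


By the Remainder Theorem, the remainder equals p(-6):
  4*(-6)^3 = -864
  1*(-6)^2 = 36
  6*(-6)^1 = -36
  constant: 6
Sum: -864 + 36 - 36 + 6 = -858


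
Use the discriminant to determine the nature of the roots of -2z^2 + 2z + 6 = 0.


D = b^2 - 4ac = (2)^2 - 4(-2)(6) = 4 + 48 = 52
Since D > 0: two distinct irrational roots


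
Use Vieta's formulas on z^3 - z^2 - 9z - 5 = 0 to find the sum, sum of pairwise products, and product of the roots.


Monic cubic z^3+bz^2+cz+d=0: sum=-b, pairwise sum=c, product=-d.
b=-1, c=-9, d=-5
r1+r2+r3 = 1
r1r2+r1r3+r2r3 = -9
r1r2r3 = 5


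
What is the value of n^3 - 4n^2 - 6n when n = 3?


Using direct substitution:
  1 * (3)^3 = 27
  -4 * (3)^2 = -36
  -6 * (3)^1 = -18
  constant: 0
Sum = 27 - 36 - 18 + 0 = -27


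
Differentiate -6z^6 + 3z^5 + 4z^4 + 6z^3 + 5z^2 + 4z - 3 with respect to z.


Apply the power rule term by term:
  d/dz(-6z^6) = -36z^5
  d/dz(3z^5) = 15z^4
  d/dz(4z^4) = 16z^3
  d/dz(6z^3) = 18z^2
  d/dz(5z^2) = 10z
  d/dz(4z) = 4
  d/dz(-3) = 0
p'(z) = -36z^5 + 15z^4 + 16z^3 + 18z^2 + 10z + 4


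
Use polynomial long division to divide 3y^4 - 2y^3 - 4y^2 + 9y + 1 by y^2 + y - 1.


(3y^4 - 2y^3 - 4y^2 + 9y + 1) / (y^2 + y - 1)
Step 1: 3y^2 * (y^2 + y - 1) = 3y^4 + 3y^3 - 3y^2; subtract.
Step 2: -5y * (y^2 + y - 1) = -5y^3 - 5y^2 + 5y; subtract.
Step 3: 4 * (y^2 + y - 1) = 4y^2 + 4y - 4; subtract.
Quotient: 3y^2 - 5y + 4, Remainder: 5


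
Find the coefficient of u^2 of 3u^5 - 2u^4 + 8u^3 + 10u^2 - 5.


Read off the coefficient of u^2: 10


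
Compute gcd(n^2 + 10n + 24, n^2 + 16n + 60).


Factor each:
  n^2 + 10n + 24 = (n + 6)(n + 4)
  n^2 + 16n + 60 = (n + 6)(n + 10)
Common monic factor: n + 6


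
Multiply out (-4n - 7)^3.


Expand (-4n - 7)^3 by repeated multiplication:
  (-4n - 7)^2 = 16n^2 + 56n + 49
= -64n^3 - 336n^2 - 588n - 343


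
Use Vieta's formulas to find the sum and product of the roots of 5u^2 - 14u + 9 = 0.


For au^2+bu+c=0: sum = -b/a, product = c/a.
a=5, b=-14, c=9
Sum = -(-14)/5 = 14/5
Product = (9)/5 = 9/5


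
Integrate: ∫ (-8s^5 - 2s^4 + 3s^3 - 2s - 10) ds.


Reverse power rule on each term:
  ∫ -8s^5 ds = -(4/3)s^6
  ∫ -2s^4 ds = -(2/5)s^5
  ∫ 3s^3 ds = (3/4)s^4
  ∫ -2s ds = -s^2
  ∫ -10 ds = -10s
F(s) = -(4/3)s^6 - (2/5)s^5 + (3/4)s^4 - s^2 - 10s + C


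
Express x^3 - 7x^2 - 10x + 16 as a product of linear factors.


Try integer roots (divisors of 16). x=8: p(8)=0.
Divide out (x - 8): quotient is x^2 + x - 2.
Factor the quadratic: (x + 2)(x - 1)
Result: (x - 8)(x + 2)(x - 1)


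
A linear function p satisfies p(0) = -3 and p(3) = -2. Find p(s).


p(s) = ms + b. Using p(0)=-3, p(3)=-2:
m = (-3 + 2)/(0 - 3) = -1/-3 = 1/3
b = -3 - m*(0) = -3 = -3
p(s) = (1/3)s - 3


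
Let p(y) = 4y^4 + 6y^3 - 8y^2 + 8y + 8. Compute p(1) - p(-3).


p(1) = 18
p(-3) = 74
p(1) - p(-3) = 18 - 74 = -56


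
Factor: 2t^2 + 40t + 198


Roots satisfy r1 + r2 = -b/a = -20 and r1*r2 = c/a = 99.
So r1 = -9, r2 = -11.
2t^2 + 40t + 198 = 2(t - r1)(t - r2) = 2(t + 9)(t + 11)


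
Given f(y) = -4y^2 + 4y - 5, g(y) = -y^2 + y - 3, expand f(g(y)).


Substitute g(y) into f:
f(g(y)) = -4*(-y^2 + y - 3)^2 + 4*(-y^2 + y - 3) + (-5)
(-y^2 + y - 3)^2 = y^4 - 2y^3 + 7y^2 - 6y + 9
Expand and combine: -4y^4 + 8y^3 - 32y^2 + 28y - 53
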